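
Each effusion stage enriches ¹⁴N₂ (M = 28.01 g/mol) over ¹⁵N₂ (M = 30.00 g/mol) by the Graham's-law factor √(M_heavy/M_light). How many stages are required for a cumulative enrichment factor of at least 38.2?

Single-stage factor α = √(30.00/28.01), so ln α = ½ ln(1.07105) = 0.03432.
Need α^N ≥ 38.2 ⇒ N ≥ ln(38.2) / ln α = 3.643 / 0.03432 = 106.15.
Rounding up, N = 107 stages.

107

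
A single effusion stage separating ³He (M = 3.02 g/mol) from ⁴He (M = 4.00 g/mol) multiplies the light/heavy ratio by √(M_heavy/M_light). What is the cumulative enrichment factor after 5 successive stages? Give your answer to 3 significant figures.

Overall factor = α^5 with α = √(4.00/3.02), i.e. (4.00/3.02)^(5/2).
= 1.32450^(5/2) = 2.02.

2.02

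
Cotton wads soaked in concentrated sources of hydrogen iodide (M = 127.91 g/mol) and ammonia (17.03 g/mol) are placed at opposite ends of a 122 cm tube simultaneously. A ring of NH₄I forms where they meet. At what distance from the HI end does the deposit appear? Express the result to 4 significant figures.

32.62 cm

In equal time, each gas travels a distance ∝ its rate ∝ 1/√M, so d_HI/d_NH₃ = √(M_NH₃/M_HI) = √(17.03/127.91) = 0.3649.
With d_HI + d_NH₃ = 122 cm, d_NH₃ = 122/(1 + 0.3649) = 89.38 cm.
d_HI = 122 − 89.38 = 32.62 cm.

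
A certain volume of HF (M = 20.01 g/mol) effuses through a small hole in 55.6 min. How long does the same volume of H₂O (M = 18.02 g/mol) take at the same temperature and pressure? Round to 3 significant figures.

52.8 min

Graham's law gives t_H₂O/t_HF = √(M_H₂O/M_HF) = √(18.02/20.01) = √0.9005 = 0.9490.
So the time for H₂O is 55.6 × 0.9490 = 52.8 min.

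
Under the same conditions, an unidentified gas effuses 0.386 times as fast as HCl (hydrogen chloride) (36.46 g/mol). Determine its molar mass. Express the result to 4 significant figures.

Graham's law gives rate_X/rate_HCl = √(M_HCl/M_X).
0.386 = √(36.46/M_X)
M_X = 36.46 / 0.386² = 36.46 / 0.1490 = 244.7 g/mol

244.7 g/mol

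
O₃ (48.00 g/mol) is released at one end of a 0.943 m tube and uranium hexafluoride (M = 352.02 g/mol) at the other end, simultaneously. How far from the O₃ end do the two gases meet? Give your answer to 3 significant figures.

0.689 m

In equal time, each gas travels a distance ∝ its rate ∝ 1/√M, so d_O₃/d_UF₆ = √(M_UF₆/M_O₃) = √(352.02/48.00) = 2.708.
With d_O₃ + d_UF₆ = 0.943 m, d_UF₆ = 0.943/(1 + 2.708) = 0.2543 m.
d_O₃ = 0.943 − 0.2543 = 0.689 m.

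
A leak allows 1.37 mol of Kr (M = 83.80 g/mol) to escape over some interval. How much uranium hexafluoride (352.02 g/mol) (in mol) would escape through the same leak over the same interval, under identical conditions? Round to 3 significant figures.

0.668 mol

Graham's law gives rate_UF₆/rate_Kr = √(M_Kr/M_UF₆) = √(83.80/352.02) = √0.2381 = 0.4879.
So the amount for UF₆ is 1.37 × 0.4879 = 0.668 mol.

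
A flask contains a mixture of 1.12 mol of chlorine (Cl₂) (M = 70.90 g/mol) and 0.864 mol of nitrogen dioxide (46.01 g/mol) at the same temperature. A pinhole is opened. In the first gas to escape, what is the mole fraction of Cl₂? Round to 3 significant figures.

Effusion rate of each component ∝ n_i/√M_i (partial pressure × 1/√M).
x_Cl₂(eff) = (n_Cl₂/√M_Cl₂) / (n_Cl₂/√M_Cl₂ + n_NO₂/√M_NO₂)
= (1.12/√70.90) / (1.12/√70.90 + 0.864/√46.01) = 0.1330/(0.1330 + 0.1274) = 0.511.

0.511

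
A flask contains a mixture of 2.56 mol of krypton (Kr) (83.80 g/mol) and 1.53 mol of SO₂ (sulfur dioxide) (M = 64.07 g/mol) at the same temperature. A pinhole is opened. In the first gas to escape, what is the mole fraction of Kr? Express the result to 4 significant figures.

0.5940

Effusion rate of each component ∝ n_i/√M_i (partial pressure × 1/√M).
So x_Kr in the escaping gas = (n_Kr/√M_Kr) / Σ(n_i/√M_i)
= (2.56/√83.80) / (2.56/√83.80 + 1.53/√64.07) = 0.2797/(0.2797 + 0.1911) = 0.5940.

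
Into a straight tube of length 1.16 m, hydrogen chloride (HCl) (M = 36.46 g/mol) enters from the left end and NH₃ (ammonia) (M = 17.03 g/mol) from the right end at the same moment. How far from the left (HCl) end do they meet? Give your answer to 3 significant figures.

0.471 m

Graham's law gives d_HCl/d_NH₃ = rate_HCl/rate_NH₃ = √(M_NH₃/M_HCl) = √(17.03/36.46) = 0.6834.
With d_HCl + d_NH₃ = 1.16 m, d_NH₃ = 1.16/(1 + 0.6834) = 0.6891 m.
d_HCl = 1.16 − 0.6891 = 0.471 m.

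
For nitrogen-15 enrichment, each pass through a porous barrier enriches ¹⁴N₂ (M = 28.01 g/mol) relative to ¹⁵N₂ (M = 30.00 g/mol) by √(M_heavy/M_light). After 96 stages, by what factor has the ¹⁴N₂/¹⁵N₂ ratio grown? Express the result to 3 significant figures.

The single-stage factor is √(M_heavy/M_light), so 96 stages give [√(30.00/28.01)]^96 = (30.00/28.01)^(96/2).
= 1.07105^48 = 27.0.

27.0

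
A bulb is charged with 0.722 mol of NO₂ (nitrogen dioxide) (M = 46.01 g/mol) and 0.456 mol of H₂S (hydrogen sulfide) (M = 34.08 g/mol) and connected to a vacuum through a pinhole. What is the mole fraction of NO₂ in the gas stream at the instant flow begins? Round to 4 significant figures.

0.5768

Effusion rate of each component ∝ n_i/√M_i (partial pressure × 1/√M).
So x_NO₂ in the escaping gas = (n_NO₂/√M_NO₂) / Σ(n_i/√M_i)
= (0.722/√46.01) / (0.722/√46.01 + 0.456/√34.08) = 0.1064/(0.1064 + 0.07811) = 0.5768.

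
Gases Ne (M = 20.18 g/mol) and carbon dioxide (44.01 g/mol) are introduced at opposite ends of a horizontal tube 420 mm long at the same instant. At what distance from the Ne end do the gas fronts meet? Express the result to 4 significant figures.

250.4 mm

Distances travelled in equal time are proportional to diffusion rates, so d_Ne/d_CO₂ = √(M_CO₂/M_Ne) = √(44.01/20.18) = 1.477.
With d_Ne + d_CO₂ = 420 mm, d_CO₂ = 420/(1 + 1.477) = 169.6 mm.
d_Ne = 420 − 169.6 = 250.4 mm.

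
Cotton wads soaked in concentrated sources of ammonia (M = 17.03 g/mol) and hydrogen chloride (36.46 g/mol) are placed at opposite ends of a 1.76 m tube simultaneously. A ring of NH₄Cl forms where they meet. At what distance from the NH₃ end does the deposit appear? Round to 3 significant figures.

1.05 m

In equal time, each gas travels a distance ∝ its rate ∝ 1/√M, so d_NH₃/d_HCl = √(M_HCl/M_NH₃) = √(36.46/17.03) = 1.463.
With d_NH₃ + d_HCl = 1.76 m, d_HCl = 1.76/(1 + 1.463) = 0.7145 m.
d_NH₃ = 1.76 − 0.7145 = 1.05 m.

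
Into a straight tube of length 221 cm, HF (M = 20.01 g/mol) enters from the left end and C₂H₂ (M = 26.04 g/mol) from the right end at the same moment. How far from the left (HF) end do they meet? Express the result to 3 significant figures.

118 cm

Distances travelled in equal time are proportional to diffusion rates, so d_HF/d_C₂H₂ = √(M_C₂H₂/M_HF) = √(26.04/20.01) = 1.141.
With d_HF + d_C₂H₂ = 221 cm, d_C₂H₂ = 221/(1 + 1.141) = 103.2 cm.
d_HF = 221 − 103.2 = 118 cm.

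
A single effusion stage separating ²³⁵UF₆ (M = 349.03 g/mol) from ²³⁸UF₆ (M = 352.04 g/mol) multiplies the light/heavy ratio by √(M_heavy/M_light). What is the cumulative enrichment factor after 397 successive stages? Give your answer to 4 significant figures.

5.499

The single-stage factor is √(M_heavy/M_light), so 397 stages give [√(352.04/349.03)]^397 = (352.04/349.03)^(397/2).
= 1.00862^(397/2) = 5.499.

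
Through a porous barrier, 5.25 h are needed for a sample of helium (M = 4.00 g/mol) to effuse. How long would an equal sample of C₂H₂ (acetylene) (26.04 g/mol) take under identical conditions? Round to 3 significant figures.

Graham's law gives t_C₂H₂/t_He = √(M_C₂H₂/M_He) = √(26.04/4.00) = √6.510 = 2.551.
So the time for C₂H₂ is 5.25 × 2.551 = 13.4 h.

13.4 h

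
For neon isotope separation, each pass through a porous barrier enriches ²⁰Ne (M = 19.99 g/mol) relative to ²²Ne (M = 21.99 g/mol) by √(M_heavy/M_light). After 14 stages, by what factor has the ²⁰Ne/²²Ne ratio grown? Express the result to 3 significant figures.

The single-stage factor is √(M_heavy/M_light), so 14 stages give [√(21.99/19.99)]^14 = (21.99/19.99)^(14/2).
= 1.10005^7 = 1.95.

1.95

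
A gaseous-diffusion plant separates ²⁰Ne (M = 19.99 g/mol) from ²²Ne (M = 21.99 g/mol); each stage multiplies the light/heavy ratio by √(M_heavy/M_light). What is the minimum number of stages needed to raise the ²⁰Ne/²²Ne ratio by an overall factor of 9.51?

With α = √(21.99/19.99) per stage, ln α = ½ ln(1.10005) = 0.04768.
Need α^N ≥ 9.51 ⇒ N ≥ ln(9.51) / ln α = 2.252 / 0.04768 = 47.24.
Rounding up, N = 48 stages.

48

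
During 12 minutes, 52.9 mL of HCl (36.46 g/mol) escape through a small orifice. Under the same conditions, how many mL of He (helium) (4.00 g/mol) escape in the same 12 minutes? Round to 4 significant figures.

159.7 mL

From Graham's law, rate_He/rate_HCl = √(M_HCl/M_He) = √(36.46/4.00) = √9.115 = 3.019.
So the volume for He is 52.9 × 3.019 = 159.7 mL.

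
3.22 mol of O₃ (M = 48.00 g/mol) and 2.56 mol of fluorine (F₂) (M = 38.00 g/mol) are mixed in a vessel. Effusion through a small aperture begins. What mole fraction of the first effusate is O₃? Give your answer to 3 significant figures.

0.528

Rate_i ∝ x_i/√M_i (Graham's law weighted by mole fraction), so the effusate composition follows n_i/√M_i.
Mole fraction of O₃ in the effusate = (n_O₃/√M_O₃) / (n_O₃/√M_O₃ + n_F₂/√M_F₂)
= (3.22/√48.00) / (3.22/√48.00 + 2.56/√38.00) = 0.4648/(0.4648 + 0.4153) = 0.528.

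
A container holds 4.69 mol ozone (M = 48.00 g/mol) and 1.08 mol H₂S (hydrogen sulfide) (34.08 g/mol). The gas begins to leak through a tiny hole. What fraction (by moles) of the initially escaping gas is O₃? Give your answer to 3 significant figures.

0.785

The effusion rate of species i is ∝ p_i/√M_i ∝ n_i/√M_i.
So x_O₃ in the escaping gas = (n_O₃/√M_O₃) / Σ(n_i/√M_i)
= (4.69/√48.00) / (4.69/√48.00 + 1.08/√34.08) = 0.6769/(0.6769 + 0.1850) = 0.785.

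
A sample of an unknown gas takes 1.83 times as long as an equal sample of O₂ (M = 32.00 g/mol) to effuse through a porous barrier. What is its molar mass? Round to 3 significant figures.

Using Graham's law: t_X/t_O₂ = √(M_X/M_O₂).
1.83 = √(M_X/32.00)
M_X = 32.00 × 1.83² = 32.00 × 3.349 = 107 g/mol

107 g/mol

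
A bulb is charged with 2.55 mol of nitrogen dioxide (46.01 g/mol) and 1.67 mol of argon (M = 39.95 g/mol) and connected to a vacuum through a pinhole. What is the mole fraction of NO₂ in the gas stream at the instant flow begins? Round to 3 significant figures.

0.587

Each component's effusion rate ∝ (its partial pressure)·(1/√M) ∝ n_i/√M_i.
Mole fraction of NO₂ in the effusate = (n_NO₂/√M_NO₂) / (n_NO₂/√M_NO₂ + n_Ar/√M_Ar)
= (2.55/√46.01) / (2.55/√46.01 + 1.67/√39.95) = 0.3759/(0.3759 + 0.2642) = 0.587.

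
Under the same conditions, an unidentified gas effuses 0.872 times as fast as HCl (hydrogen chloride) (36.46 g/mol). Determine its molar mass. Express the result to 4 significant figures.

From Graham's law, rate_X/rate_HCl = √(M_HCl/M_X).
0.872 = √(36.46/M_X)
M_X = 36.46 / 0.872² = 36.46 / 0.7604 = 47.95 g/mol

47.95 g/mol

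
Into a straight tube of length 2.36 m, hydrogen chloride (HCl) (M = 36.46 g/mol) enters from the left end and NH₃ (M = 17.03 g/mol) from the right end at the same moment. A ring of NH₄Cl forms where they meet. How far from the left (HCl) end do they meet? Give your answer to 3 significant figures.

0.958 m

The fronts meet when d_HCl + d_NH₃ = L with d_HCl/d_NH₃ = √(M_NH₃/M_HCl) (Graham's law). Here √(M_NH₃/M_HCl) = √(17.03/36.46) = 0.6834.
With d_HCl + d_NH₃ = 2.36 m, d_NH₃ = 2.36/(1 + 0.6834) = 1.402 m.
d_HCl = 2.36 − 1.402 = 0.958 m.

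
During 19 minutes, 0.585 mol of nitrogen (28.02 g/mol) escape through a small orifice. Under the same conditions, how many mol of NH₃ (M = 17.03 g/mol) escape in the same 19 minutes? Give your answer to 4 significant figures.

Since effusion rate ∝ 1/√M, rate_NH₃/rate_N₂ = √(M_N₂/M_NH₃) = √(28.02/17.03) = √1.645 = 1.283.
So the amount for NH₃ is 0.585 × 1.283 = 0.7504 mol.

0.7504 mol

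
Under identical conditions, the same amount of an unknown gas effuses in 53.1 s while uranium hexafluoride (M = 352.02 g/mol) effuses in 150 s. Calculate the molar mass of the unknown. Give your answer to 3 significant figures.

44.1 g/mol

Using Graham's law: t_X/t_UF₆ = √(M_X/M_UF₆).
53.1/150 = 0.3540 = √(M_X/352.02)
M_X = 352.02 × 0.3540² = 352.02 × 0.1253 = 44.1 g/mol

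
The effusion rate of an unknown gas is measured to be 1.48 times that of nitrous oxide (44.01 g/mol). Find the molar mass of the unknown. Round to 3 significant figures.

Since effusion rate ∝ 1/√M, rate_X/rate_N₂O = √(M_N₂O/M_X).
1.48 = √(44.01/M_X)
M_X = 44.01 / 1.48² = 44.01 / 2.190 = 20.1 g/mol

20.1 g/mol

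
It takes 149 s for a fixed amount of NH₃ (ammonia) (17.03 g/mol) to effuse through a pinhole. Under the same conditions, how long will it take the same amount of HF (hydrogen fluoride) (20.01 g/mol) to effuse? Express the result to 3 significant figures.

By Graham's law, t_HF/t_NH₃ = √(M_HF/M_NH₃) = √(20.01/17.03) = √1.175 = 1.084.
So the time for HF is 149 × 1.084 = 162 s.

162 s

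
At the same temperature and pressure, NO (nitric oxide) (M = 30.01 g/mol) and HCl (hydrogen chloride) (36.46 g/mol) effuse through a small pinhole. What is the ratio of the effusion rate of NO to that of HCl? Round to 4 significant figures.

1.102

Since effusion rate ∝ 1/√M, rate_NO/rate_HCl = √(M_HCl/M_NO) = √(36.46/30.01) = √1.215 = 1.102.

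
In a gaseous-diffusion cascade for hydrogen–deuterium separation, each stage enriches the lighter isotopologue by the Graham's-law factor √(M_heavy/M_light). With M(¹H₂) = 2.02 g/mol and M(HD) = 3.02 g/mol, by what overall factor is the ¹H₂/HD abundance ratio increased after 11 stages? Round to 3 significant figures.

9.13

After 11 stages the ratio has grown by (√(3.02/2.02))^11 = (3.02/2.02)^(11/2).
= 1.49505^(11/2) = 9.13.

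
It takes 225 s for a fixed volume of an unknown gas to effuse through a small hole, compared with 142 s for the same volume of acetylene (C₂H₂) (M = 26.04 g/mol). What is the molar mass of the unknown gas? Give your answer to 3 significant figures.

65.4 g/mol

Using Graham's law: t_X/t_C₂H₂ = √(M_X/M_C₂H₂).
225/142 = 1.585 = √(M_X/26.04)
M_X = 26.04 × 1.585² = 26.04 × 2.511 = 65.4 g/mol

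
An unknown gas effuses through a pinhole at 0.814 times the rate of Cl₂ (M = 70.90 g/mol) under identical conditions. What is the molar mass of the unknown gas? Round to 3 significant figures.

By Graham's law, rate_X/rate_Cl₂ = √(M_Cl₂/M_X).
0.814 = √(70.90/M_X)
M_X = 70.90 / 0.814² = 70.90 / 0.6626 = 107 g/mol

107 g/mol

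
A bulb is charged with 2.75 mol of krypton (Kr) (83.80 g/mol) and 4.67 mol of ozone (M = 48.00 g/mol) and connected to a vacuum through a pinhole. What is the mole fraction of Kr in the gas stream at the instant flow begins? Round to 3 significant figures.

0.308

Effusion rate of each component ∝ n_i/√M_i (partial pressure × 1/√M).
Mole fraction of Kr in the effusate = (n_Kr/√M_Kr) / (n_Kr/√M_Kr + n_O₃/√M_O₃)
= (2.75/√83.80) / (2.75/√83.80 + 4.67/√48.00) = 0.3004/(0.3004 + 0.6741) = 0.308.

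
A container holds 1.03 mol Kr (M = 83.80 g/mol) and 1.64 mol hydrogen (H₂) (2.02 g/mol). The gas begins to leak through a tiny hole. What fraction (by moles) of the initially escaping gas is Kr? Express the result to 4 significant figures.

The effusion rate of species i is ∝ p_i/√M_i ∝ n_i/√M_i.
x_Kr(eff) = (n_Kr/√M_Kr) / (n_Kr/√M_Kr + n_H₂/√M_H₂)
= (1.03/√83.80) / (1.03/√83.80 + 1.64/√2.02) = 0.1125/(0.1125 + 1.154) = 0.08885.

0.08885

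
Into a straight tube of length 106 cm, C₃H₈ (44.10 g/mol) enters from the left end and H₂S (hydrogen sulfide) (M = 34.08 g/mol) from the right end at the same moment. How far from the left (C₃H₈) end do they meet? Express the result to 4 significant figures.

The fronts meet when d_C₃H₈ + d_H₂S = L with d_C₃H₈/d_H₂S = √(M_H₂S/M_C₃H₈) (Graham's law). Here √(M_H₂S/M_C₃H₈) = √(34.08/44.10) = 0.8791.
With d_C₃H₈ + d_H₂S = 106 cm, d_H₂S = 106/(1 + 0.8791) = 56.41 cm.
d_C₃H₈ = 106 − 56.41 = 49.59 cm.

49.59 cm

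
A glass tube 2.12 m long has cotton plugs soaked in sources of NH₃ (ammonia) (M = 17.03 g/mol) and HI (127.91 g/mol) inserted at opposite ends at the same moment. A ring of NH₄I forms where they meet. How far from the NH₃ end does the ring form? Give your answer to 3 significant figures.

1.55 m

Distances travelled in equal time are proportional to diffusion rates, so d_NH₃/d_HI = √(M_HI/M_NH₃) = √(127.91/17.03) = 2.741.
With d_NH₃ + d_HI = 2.12 m, d_HI = 2.12/(1 + 2.741) = 0.5668 m.
d_NH₃ = 2.12 − 0.5668 = 1.55 m.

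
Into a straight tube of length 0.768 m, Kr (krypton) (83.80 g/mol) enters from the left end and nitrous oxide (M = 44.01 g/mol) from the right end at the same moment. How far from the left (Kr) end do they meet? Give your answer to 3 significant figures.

Distances travelled in equal time are proportional to diffusion rates, so d_Kr/d_N₂O = √(M_N₂O/M_Kr) = √(44.01/83.80) = 0.7247.
With d_Kr + d_N₂O = 0.768 m, d_N₂O = 0.768/(1 + 0.7247) = 0.4453 m.
d_Kr = 0.768 − 0.4453 = 0.323 m.

0.323 m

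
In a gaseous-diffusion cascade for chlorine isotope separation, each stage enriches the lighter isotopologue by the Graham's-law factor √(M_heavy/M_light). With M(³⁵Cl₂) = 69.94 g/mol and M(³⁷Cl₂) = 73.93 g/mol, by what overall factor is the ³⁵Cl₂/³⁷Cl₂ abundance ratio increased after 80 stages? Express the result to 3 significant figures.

Overall factor = α^80 with α = √(73.93/69.94), i.e. (73.93/69.94)^(80/2).
= 1.05705^40 = 9.20.

9.20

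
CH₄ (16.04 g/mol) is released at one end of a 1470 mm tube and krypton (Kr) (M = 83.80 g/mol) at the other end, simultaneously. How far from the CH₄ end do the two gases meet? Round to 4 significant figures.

1023 mm

Distances travelled in equal time are proportional to diffusion rates, so d_CH₄/d_Kr = √(M_Kr/M_CH₄) = √(83.80/16.04) = 2.286.
With d_CH₄ + d_Kr = 1470 mm, d_Kr = 1470/(1 + 2.286) = 447.4 mm.
d_CH₄ = 1470 − 447.4 = 1023 mm.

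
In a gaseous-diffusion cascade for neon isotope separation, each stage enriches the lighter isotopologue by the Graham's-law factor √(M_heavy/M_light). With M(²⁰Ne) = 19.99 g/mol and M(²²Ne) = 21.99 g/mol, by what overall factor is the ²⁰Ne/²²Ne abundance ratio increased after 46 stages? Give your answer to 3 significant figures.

8.96

Overall factor = α^46 with α = √(21.99/19.99), i.e. (21.99/19.99)^(46/2).
= 1.10005^23 = 8.96.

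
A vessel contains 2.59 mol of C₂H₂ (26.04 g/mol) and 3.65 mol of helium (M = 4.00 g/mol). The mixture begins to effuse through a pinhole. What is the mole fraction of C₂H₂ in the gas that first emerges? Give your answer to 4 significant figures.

The effusion rate of species i is ∝ p_i/√M_i ∝ n_i/√M_i.
Mole fraction of C₂H₂ in the effusate = (n_C₂H₂/√M_C₂H₂) / (n_C₂H₂/√M_C₂H₂ + n_He/√M_He)
= (2.59/√26.04) / (2.59/√26.04 + 3.65/√4.00) = 0.5076/(0.5076 + 1.825) = 0.2176.

0.2176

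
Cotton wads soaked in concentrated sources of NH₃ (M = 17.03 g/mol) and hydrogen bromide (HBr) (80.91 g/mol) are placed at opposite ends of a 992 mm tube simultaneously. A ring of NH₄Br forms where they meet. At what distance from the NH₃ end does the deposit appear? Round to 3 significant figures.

680 mm

In equal time, each gas travels a distance ∝ its rate ∝ 1/√M, so d_NH₃/d_HBr = √(M_HBr/M_NH₃) = √(80.91/17.03) = 2.180.
With d_NH₃ + d_HBr = 992 mm, d_HBr = 992/(1 + 2.180) = 312.0 mm.
d_NH₃ = 992 − 312.0 = 680 mm.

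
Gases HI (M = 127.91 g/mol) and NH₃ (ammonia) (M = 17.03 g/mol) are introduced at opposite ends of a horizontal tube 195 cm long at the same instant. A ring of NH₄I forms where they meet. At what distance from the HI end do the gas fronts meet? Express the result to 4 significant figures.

Graham's law gives d_HI/d_NH₃ = rate_HI/rate_NH₃ = √(M_NH₃/M_HI) = √(17.03/127.91) = 0.3649.
With d_HI + d_NH₃ = 195 cm, d_NH₃ = 195/(1 + 0.3649) = 142.9 cm.
d_HI = 195 − 142.9 = 52.13 cm.

52.13 cm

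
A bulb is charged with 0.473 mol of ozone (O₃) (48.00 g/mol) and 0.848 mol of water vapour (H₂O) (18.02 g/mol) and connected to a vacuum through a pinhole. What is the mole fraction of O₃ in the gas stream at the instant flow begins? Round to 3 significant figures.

Effusion rate of each component ∝ n_i/√M_i (partial pressure × 1/√M).
Mole fraction of O₃ in the effusate = (n_O₃/√M_O₃) / (n_O₃/√M_O₃ + n_H₂O/√M_H₂O)
= (0.473/√48.00) / (0.473/√48.00 + 0.848/√18.02) = 0.06827/(0.06827 + 0.1998) = 0.255.

0.255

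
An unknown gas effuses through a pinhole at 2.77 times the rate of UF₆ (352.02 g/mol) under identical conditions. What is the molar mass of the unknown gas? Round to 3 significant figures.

45.9 g/mol

From Graham's law, rate_X/rate_UF₆ = √(M_UF₆/M_X).
2.77 = √(352.02/M_X)
M_X = 352.02 / 2.77² = 352.02 / 7.673 = 45.9 g/mol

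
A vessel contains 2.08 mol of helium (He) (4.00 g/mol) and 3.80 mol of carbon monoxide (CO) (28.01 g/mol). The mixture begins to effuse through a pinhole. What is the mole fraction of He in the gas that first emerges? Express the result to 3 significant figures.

0.592

Rate_i ∝ x_i/√M_i (Graham's law weighted by mole fraction), so the effusate composition follows n_i/√M_i.
So x_He in the escaping gas = (n_He/√M_He) / Σ(n_i/√M_i)
= (2.08/√4.00) / (2.08/√4.00 + 3.80/√28.01) = 1.040/(1.040 + 0.7180) = 0.592.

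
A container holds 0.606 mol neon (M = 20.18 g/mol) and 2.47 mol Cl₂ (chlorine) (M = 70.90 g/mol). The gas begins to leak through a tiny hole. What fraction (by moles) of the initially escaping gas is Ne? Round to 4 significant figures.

0.3150

Each component's effusion rate ∝ (its partial pressure)·(1/√M) ∝ n_i/√M_i.
x_Ne(eff) = (n_Ne/√M_Ne) / (n_Ne/√M_Ne + n_Cl₂/√M_Cl₂)
= (0.606/√20.18) / (0.606/√20.18 + 2.47/√70.90) = 0.1349/(0.1349 + 0.2933) = 0.3150.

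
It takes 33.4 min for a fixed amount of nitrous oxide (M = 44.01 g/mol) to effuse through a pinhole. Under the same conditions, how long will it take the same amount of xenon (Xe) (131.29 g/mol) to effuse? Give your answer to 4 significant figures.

By Graham's law, t_Xe/t_N₂O = √(M_Xe/M_N₂O) = √(131.29/44.01) = √2.983 = 1.727.
So the time for Xe is 33.4 × 1.727 = 57.69 min.

57.69 min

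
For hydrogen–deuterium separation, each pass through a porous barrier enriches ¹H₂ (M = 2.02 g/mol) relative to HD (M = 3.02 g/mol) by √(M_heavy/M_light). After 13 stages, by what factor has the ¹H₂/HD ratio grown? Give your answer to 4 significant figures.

The single-stage factor is √(M_heavy/M_light), so 13 stages give [√(3.02/2.02)]^13 = (3.02/2.02)^(13/2).
= 1.49505^(13/2) = 13.65.

13.65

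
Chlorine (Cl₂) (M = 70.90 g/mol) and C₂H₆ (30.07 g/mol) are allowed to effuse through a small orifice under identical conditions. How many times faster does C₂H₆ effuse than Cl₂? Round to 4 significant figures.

By Graham's law, rate_C₂H₆/rate_Cl₂ = √(M_Cl₂/M_C₂H₆) = √(70.90/30.07) = √2.358 = 1.536.

1.536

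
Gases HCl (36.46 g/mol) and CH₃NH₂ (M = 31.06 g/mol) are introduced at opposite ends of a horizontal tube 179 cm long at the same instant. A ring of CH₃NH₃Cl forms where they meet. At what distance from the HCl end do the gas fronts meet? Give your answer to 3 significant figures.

Distances travelled in equal time are proportional to diffusion rates, so d_HCl/d_CH₃NH₂ = √(M_CH₃NH₂/M_HCl) = √(31.06/36.46) = 0.9230.
With d_HCl + d_CH₃NH₂ = 179 cm, d_CH₃NH₂ = 179/(1 + 0.9230) = 93.08 cm.
d_HCl = 179 − 93.08 = 85.9 cm.

85.9 cm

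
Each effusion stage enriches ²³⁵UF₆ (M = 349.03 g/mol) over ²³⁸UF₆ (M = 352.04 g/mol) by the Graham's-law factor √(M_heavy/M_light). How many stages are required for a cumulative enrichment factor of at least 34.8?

827

With α = √(352.04/349.03) per stage, ln α = ½ ln(1.00862) = 0.004293.
Need α^N ≥ 34.8 ⇒ N ≥ ln(34.8) / ln α = 3.550 / 0.004293 = 826.75.
Rounding up, N = 827 stages.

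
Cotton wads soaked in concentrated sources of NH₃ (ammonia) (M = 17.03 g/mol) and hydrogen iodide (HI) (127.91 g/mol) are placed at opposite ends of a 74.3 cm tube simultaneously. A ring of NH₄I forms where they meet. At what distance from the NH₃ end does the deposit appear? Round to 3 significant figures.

54.4 cm

Distances travelled in equal time are proportional to diffusion rates, so d_NH₃/d_HI = √(M_HI/M_NH₃) = √(127.91/17.03) = 2.741.
With d_NH₃ + d_HI = 74.3 cm, d_HI = 74.3/(1 + 2.741) = 19.86 cm.
d_NH₃ = 74.3 − 19.86 = 54.4 cm.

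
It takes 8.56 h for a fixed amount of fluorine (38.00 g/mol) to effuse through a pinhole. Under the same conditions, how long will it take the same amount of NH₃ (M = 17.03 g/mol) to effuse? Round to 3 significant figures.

By Graham's law, t_NH₃/t_F₂ = √(M_NH₃/M_F₂) = √(17.03/38.00) = √0.4482 = 0.6694.
So the time for NH₃ is 8.56 × 0.6694 = 5.73 h.

5.73 h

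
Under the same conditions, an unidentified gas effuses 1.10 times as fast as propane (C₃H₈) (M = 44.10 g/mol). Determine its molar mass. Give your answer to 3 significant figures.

36.4 g/mol

By Graham's law, rate_X/rate_C₃H₈ = √(M_C₃H₈/M_X).
1.10 = √(44.10/M_X)
M_X = 44.10 / 1.10² = 44.10 / 1.210 = 36.4 g/mol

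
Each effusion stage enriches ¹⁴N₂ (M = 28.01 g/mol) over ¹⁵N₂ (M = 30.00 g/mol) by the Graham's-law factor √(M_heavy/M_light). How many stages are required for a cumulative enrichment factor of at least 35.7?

105

Per stage α = (30.00/28.01)^(1/2) = 1.07105^0.5, giving ln α = 0.03432.
Need α^N ≥ 35.7 ⇒ N ≥ ln(35.7) / ln α = 3.575 / 0.03432 = 104.18.
Rounding up, N = 105 stages.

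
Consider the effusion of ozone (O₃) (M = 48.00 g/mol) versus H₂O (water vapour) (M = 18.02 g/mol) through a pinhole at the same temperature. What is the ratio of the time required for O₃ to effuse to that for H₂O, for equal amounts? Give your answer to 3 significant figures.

1.63

From Graham's law, t_O₃/t_H₂O = √(M_O₃/M_H₂O) = √(48.00/18.02) = √2.664 = 1.63.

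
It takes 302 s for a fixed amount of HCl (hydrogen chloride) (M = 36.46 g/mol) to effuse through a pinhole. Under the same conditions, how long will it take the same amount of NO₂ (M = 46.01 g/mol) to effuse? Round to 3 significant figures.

Graham's law gives t_NO₂/t_HCl = √(M_NO₂/M_HCl) = √(46.01/36.46) = √1.262 = 1.123.
So the time for NO₂ is 302 × 1.123 = 339 s.

339 s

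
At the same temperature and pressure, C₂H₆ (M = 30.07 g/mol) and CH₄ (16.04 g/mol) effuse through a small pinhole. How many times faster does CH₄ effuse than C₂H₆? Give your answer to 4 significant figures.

By Graham's law, rate_CH₄/rate_C₂H₆ = √(M_C₂H₆/M_CH₄) = √(30.07/16.04) = √1.875 = 1.369.

1.369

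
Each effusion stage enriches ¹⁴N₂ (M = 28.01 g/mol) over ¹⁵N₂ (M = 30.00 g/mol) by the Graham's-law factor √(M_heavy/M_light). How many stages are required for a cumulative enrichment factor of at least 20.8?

Per stage α = (30.00/28.01)^(1/2) = 1.07105^0.5, giving ln α = 0.03432.
Need α^N ≥ 20.8 ⇒ N ≥ ln(20.8) / ln α = 3.035 / 0.03432 = 88.44.
So at least 89 stages are needed.

89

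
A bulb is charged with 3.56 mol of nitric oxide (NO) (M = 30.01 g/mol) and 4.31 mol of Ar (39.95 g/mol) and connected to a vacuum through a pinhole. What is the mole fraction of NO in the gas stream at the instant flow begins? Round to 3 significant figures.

0.488

Each component's effusion rate ∝ (its partial pressure)·(1/√M) ∝ n_i/√M_i.
So x_NO in the escaping gas = (n_NO/√M_NO) / Σ(n_i/√M_i)
= (3.56/√30.01) / (3.56/√30.01 + 4.31/√39.95) = 0.6499/(0.6499 + 0.6819) = 0.488.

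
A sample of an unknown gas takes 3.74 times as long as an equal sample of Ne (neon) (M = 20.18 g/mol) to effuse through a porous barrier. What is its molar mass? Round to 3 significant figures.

282 g/mol

From Graham's law, t_X/t_Ne = √(M_X/M_Ne).
3.74 = √(M_X/20.18)
M_X = 20.18 × 3.74² = 20.18 × 13.99 = 282 g/mol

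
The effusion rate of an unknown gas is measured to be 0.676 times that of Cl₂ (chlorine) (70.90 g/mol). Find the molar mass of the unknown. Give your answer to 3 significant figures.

155 g/mol

From Graham's law, rate_X/rate_Cl₂ = √(M_Cl₂/M_X).
0.676 = √(70.90/M_X)
M_X = 70.90 / 0.676² = 70.90 / 0.4570 = 155 g/mol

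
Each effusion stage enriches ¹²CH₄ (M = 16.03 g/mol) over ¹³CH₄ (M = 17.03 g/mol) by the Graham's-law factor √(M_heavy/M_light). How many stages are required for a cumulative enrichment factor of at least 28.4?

Per stage α = (17.03/16.03)^(1/2) = 1.06238^0.5, giving ln α = 0.03026.
Need α^N ≥ 28.4 ⇒ N ≥ ln(28.4) / ln α = 3.346 / 0.03026 = 110.60.
Rounding up, N = 111 stages.

111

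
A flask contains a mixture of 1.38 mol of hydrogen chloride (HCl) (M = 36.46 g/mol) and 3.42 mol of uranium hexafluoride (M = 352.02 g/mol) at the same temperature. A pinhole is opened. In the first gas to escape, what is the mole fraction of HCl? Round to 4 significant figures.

The effusion rate of species i is ∝ p_i/√M_i ∝ n_i/√M_i.
Mole fraction of HCl in the effusate = (n_HCl/√M_HCl) / (n_HCl/√M_HCl + n_UF₆/√M_UF₆)
= (1.38/√36.46) / (1.38/√36.46 + 3.42/√352.02) = 0.2285/(0.2285 + 0.1823) = 0.5563.

0.5563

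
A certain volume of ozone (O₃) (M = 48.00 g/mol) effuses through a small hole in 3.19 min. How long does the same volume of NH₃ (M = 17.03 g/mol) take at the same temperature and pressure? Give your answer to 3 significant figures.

1.90 min

From Graham's law, t_NH₃/t_O₃ = √(M_NH₃/M_O₃) = √(17.03/48.00) = √0.3548 = 0.5956.
So the time for NH₃ is 3.19 × 0.5956 = 1.90 min.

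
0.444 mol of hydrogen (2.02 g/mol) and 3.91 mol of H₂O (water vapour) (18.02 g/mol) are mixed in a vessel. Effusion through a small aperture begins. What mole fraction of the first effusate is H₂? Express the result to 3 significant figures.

0.253

Each component's effusion rate ∝ (its partial pressure)·(1/√M) ∝ n_i/√M_i.
Mole fraction of H₂ in the effusate = (n_H₂/√M_H₂) / (n_H₂/√M_H₂ + n_H₂O/√M_H₂O)
= (0.444/√2.02) / (0.444/√2.02 + 3.91/√18.02) = 0.3124/(0.3124 + 0.9211) = 0.253.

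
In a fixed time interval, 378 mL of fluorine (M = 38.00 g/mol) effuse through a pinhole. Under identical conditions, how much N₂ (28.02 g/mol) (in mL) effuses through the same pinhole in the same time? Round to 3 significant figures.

From Graham's law, rate_N₂/rate_F₂ = √(M_F₂/M_N₂) = √(38.00/28.02) = √1.356 = 1.165.
So the volume for N₂ is 378 × 1.165 = 440 mL.

440 mL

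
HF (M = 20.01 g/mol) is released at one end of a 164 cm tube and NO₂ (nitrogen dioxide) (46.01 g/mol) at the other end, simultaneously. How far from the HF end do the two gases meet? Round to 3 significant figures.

98.8 cm

In equal time, each gas travels a distance ∝ its rate ∝ 1/√M, so d_HF/d_NO₂ = √(M_NO₂/M_HF) = √(46.01/20.01) = 1.516.
With d_HF + d_NO₂ = 164 cm, d_NO₂ = 164/(1 + 1.516) = 65.17 cm.
d_HF = 164 − 65.17 = 98.8 cm.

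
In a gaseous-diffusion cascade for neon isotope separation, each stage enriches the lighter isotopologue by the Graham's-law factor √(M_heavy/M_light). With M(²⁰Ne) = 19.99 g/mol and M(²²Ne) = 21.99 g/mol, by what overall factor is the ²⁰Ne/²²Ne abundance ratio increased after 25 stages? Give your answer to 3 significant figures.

3.29

Overall factor = α^25 with α = √(21.99/19.99), i.e. (21.99/19.99)^(25/2).
= 1.10005^(25/2) = 3.29.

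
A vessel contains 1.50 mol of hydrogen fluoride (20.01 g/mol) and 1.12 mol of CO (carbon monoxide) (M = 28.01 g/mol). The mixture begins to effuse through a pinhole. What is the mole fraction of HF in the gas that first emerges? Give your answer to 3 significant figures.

0.613

The effusion rate of species i is ∝ p_i/√M_i ∝ n_i/√M_i.
So x_HF in the escaping gas = (n_HF/√M_HF) / Σ(n_i/√M_i)
= (1.50/√20.01) / (1.50/√20.01 + 1.12/√28.01) = 0.3353/(0.3353 + 0.2116) = 0.613.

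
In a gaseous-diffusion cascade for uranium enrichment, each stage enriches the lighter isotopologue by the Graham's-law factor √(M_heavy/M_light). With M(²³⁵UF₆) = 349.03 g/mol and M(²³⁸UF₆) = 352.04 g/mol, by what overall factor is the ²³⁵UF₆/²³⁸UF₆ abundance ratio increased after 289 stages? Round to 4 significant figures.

Each stage multiplies the ratio by α = √(352.04/349.03), so after 289 stages the overall factor is α^289 = (352.04/349.03)^(289/2).
= 1.00862^(289/2) = 3.458.

3.458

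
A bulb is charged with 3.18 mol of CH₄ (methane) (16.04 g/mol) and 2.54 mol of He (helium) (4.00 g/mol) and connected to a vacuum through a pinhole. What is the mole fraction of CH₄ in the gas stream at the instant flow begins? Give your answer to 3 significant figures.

Each component's effusion rate ∝ (its partial pressure)·(1/√M) ∝ n_i/√M_i.
Mole fraction of CH₄ in the effusate = (n_CH₄/√M_CH₄) / (n_CH₄/√M_CH₄ + n_He/√M_He)
= (3.18/√16.04) / (3.18/√16.04 + 2.54/√4.00) = 0.7940/(0.7940 + 1.270) = 0.385.

0.385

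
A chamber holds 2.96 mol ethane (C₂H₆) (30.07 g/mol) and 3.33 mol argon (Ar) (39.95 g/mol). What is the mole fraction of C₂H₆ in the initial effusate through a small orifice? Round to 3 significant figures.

0.506

Effusion rate of each component ∝ n_i/√M_i (partial pressure × 1/√M).
Mole fraction of C₂H₆ in the effusate = (n_C₂H₆/√M_C₂H₆) / (n_C₂H₆/√M_C₂H₆ + n_Ar/√M_Ar)
= (2.96/√30.07) / (2.96/√30.07 + 3.33/√39.95) = 0.5398/(0.5398 + 0.5268) = 0.506.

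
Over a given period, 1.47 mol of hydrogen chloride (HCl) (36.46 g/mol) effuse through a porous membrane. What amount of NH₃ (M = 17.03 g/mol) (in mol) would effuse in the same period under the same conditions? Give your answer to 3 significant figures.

2.15 mol

By Graham's law, rate_NH₃/rate_HCl = √(M_HCl/M_NH₃) = √(36.46/17.03) = √2.141 = 1.463.
So the amount for NH₃ is 1.47 × 1.463 = 2.15 mol.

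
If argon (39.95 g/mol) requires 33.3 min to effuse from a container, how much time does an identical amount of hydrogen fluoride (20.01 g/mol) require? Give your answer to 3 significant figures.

23.6 min

Since effusion rate ∝ 1/√M, t_HF/t_Ar = √(M_HF/M_Ar) = √(20.01/39.95) = √0.5009 = 0.7077.
So the time for HF is 33.3 × 0.7077 = 23.6 min.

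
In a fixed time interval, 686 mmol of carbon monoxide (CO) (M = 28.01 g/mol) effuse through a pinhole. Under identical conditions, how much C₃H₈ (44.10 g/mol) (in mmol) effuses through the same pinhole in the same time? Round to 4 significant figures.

546.7 mmol

Using Graham's law: rate_C₃H₈/rate_CO = √(M_CO/M_C₃H₈) = √(28.01/44.10) = √0.6351 = 0.7970.
So the amount for C₃H₈ is 686 × 0.7970 = 546.7 mmol.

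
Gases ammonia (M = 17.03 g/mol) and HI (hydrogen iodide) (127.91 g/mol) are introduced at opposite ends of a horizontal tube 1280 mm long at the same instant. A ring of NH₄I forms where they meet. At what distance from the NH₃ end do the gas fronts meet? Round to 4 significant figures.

Graham's law gives d_NH₃/d_HI = rate_NH₃/rate_HI = √(M_HI/M_NH₃) = √(127.91/17.03) = 2.741.
With d_NH₃ + d_HI = 1280 mm, d_HI = 1280/(1 + 2.741) = 342.2 mm.
d_NH₃ = 1280 − 342.2 = 937.8 mm.

937.8 mm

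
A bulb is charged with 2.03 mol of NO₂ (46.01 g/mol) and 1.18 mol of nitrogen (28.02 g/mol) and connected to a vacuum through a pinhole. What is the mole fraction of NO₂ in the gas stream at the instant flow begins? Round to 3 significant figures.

Effusion rate of each component ∝ n_i/√M_i (partial pressure × 1/√M).
Mole fraction of NO₂ in the effusate = (n_NO₂/√M_NO₂) / (n_NO₂/√M_NO₂ + n_N₂/√M_N₂)
= (2.03/√46.01) / (2.03/√46.01 + 1.18/√28.02) = 0.2993/(0.2993 + 0.2229) = 0.573.

0.573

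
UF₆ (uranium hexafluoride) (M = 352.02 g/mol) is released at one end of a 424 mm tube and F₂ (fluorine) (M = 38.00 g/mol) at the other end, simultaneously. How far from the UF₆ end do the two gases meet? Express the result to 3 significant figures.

105 mm

Distances travelled in equal time are proportional to diffusion rates, so d_UF₆/d_F₂ = √(M_F₂/M_UF₆) = √(38.00/352.02) = 0.3286.
With d_UF₆ + d_F₂ = 424 mm, d_F₂ = 424/(1 + 0.3286) = 319.1 mm.
d_UF₆ = 424 − 319.1 = 105 mm.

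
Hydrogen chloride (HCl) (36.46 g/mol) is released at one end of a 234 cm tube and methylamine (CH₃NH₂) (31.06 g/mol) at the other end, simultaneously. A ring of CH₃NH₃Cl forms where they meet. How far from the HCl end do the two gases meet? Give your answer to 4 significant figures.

The fronts meet when d_HCl + d_CH₃NH₂ = L with d_HCl/d_CH₃NH₂ = √(M_CH₃NH₂/M_HCl) (Graham's law). Here √(M_CH₃NH₂/M_HCl) = √(31.06/36.46) = 0.9230.
With d_HCl + d_CH₃NH₂ = 234 cm, d_CH₃NH₂ = 234/(1 + 0.9230) = 121.7 cm.
d_HCl = 234 − 121.7 = 112.3 cm.

112.3 cm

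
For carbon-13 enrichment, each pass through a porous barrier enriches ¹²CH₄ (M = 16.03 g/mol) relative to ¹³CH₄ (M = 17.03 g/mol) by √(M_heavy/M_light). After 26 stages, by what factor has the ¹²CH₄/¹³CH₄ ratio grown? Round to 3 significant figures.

Each stage multiplies the ratio by α = √(17.03/16.03), so after 26 stages the overall factor is α^26 = (17.03/16.03)^(26/2).
= 1.06238^13 = 2.20.

2.20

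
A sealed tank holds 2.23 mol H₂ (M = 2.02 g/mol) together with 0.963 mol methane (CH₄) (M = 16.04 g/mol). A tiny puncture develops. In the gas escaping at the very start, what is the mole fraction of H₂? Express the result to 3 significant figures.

Effusion rate of each component ∝ n_i/√M_i (partial pressure × 1/√M).
Mole fraction of H₂ in the effusate = (n_H₂/√M_H₂) / (n_H₂/√M_H₂ + n_CH₄/√M_CH₄)
= (2.23/√2.02) / (2.23/√2.02 + 0.963/√16.04) = 1.569/(1.569 + 0.2404) = 0.867.

0.867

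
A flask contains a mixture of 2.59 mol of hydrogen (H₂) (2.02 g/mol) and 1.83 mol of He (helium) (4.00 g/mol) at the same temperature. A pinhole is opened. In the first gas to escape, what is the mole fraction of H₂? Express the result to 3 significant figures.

0.666

Each component's effusion rate ∝ (its partial pressure)·(1/√M) ∝ n_i/√M_i.
So x_H₂ in the escaping gas = (n_H₂/√M_H₂) / Σ(n_i/√M_i)
= (2.59/√2.02) / (2.59/√2.02 + 1.83/√4.00) = 1.822/(1.822 + 0.9150) = 0.666.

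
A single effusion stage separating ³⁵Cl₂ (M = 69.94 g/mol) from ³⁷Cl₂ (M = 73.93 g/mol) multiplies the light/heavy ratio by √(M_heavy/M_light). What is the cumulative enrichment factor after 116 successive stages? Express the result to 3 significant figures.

25.0

Each stage multiplies the ratio by α = √(73.93/69.94), so after 116 stages the overall factor is α^116 = (73.93/69.94)^(116/2).
= 1.05705^58 = 25.0.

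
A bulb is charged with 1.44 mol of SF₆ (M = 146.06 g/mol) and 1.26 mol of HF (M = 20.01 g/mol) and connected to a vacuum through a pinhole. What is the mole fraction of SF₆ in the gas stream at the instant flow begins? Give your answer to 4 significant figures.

Rate_i ∝ x_i/√M_i (Graham's law weighted by mole fraction), so the effusate composition follows n_i/√M_i.
So x_SF₆ in the escaping gas = (n_SF₆/√M_SF₆) / Σ(n_i/√M_i)
= (1.44/√146.06) / (1.44/√146.06 + 1.26/√20.01) = 0.1192/(0.1192 + 0.2817) = 0.2973.

0.2973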